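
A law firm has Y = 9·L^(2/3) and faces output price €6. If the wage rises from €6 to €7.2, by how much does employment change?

ΔL = -91

From P·MP_L = w with MP_L = 6·L^(-1/3), the labor demand is L(w) = (36/w)^(3).
At w = 6: L = 216. At w = 7.2: L = 125.
ΔL = 125 − 216 = -91.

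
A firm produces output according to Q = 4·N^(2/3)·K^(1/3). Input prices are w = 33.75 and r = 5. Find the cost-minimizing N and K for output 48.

Cost minimization requires the marginal rate of technical substitution to equal the input-price ratio: MP_N/MP_K = w/r.
Here MP_N/MP_K = (2/3)·(K/N)/(1/3) = 2·(K/N). Setting this equal to 33.75/5 = 6.75 gives K = 3.375N.
Substituting into Q = 48: 4·N^(2/3)·(3.375N)^(1/3) = 48.
Solving, N = 8 and K = 27.

N* = 8, K* = 27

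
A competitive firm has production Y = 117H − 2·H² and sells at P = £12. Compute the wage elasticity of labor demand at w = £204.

ε = -0.17

From P·MP_H = w with MP_H = 117 − 4H, labor demand is H(w) = (117 − w/12)/4.
dH/dw = −1/(48) = -1/48.
At w = 204, H = 25, so ε = (dH/dw)·(w/H) = (-1/48)·(204/25) = -0.17.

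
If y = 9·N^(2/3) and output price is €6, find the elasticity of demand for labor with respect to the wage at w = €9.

MP_N = (2/3)·9·N^(-1/3), so P·MP_N = w gives 36·N^(-1/3) = w.
Solving, N(w) = (36/w)^(3). This is a constant-elasticity form: N ∝ w^(−3), so ε = −3.

ε = -3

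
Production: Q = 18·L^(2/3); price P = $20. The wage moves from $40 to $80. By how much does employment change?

From P·MP_L = w with MP_L = 12·L^(-1/3), the labor demand is L(w) = (240/w)^(3).
At w = 40: L = 216. At w = 80: L = 27.
ΔL = 27 − 216 = -189.

ΔL = -189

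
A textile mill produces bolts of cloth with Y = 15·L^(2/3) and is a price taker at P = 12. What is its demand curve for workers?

MP_L = (2/3)·15·L^(-1/3) = 10·L^(-1/3).
Setting P·MP_L = w: 120·L^(-1/3) = w.
Solving for L: L^(-1/3) = w/120, so L = (120/w)^(3).

L(w) = 1728000/w³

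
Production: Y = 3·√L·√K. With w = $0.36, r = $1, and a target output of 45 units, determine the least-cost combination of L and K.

Cost minimization requires the marginal rate of technical substitution to equal the input-price ratio: MP_L/MP_K = w/r.
Here MP_L/MP_K = (1/2)·(K/L)/(1/2) = (K/L). Setting this equal to 0.36/1 = 0.36 gives K = 0.36L.
Substituting into Y = 45: 3·L^(1/2)·(0.36L)^(1/2) = 45.
Solving, L = 25 and K = 9.

L* = 25, K* = 9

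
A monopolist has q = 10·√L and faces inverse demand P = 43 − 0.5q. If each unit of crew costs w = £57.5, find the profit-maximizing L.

L* = 4

Marginal revenue from the inverse demand is MR = 43 − q.
The marginal product is MP_L = 5·L^(-1/2).
A monopolist hires until marginal revenue product equals the wage: MR·MP_L = w.
At L, q = 10·√L. Substituting and solving: (43 − 10·√L)·5·L^(-1/2) = 57.5 gives L = 4.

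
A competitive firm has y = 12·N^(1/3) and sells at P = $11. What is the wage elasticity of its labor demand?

MP_N = (1/3)·12·N^(-2/3), so P·MP_N = w gives 44·N^(-2/3) = w.
Solving, N(w) = (44/w)^(3/2). This is a constant-elasticity form: N ∝ w^(−3/2), so ε = −3/2.

ε = -1.5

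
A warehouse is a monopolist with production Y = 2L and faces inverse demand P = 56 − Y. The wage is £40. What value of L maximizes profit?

L* = 9

Marginal revenue from the inverse demand is MR = 56 − 2Y.
The marginal product is MP_L = 2.
A monopolist hires until marginal revenue product equals the wage: MR·MP_L = w.
(56 − 4L)·2 = 40, so L = 9.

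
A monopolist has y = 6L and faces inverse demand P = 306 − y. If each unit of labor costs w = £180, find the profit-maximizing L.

Marginal revenue from the inverse demand is MR = 306 − 2y.
The marginal product is MP_L = 6.
A monopolist hires until marginal revenue product equals the wage: MR·MP_L = w.
(306 − 12L)·6 = 180, so L = 23.

L* = 23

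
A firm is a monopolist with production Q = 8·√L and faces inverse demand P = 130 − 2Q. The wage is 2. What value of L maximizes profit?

Marginal revenue from the inverse demand is MR = 130 − 4Q.
The marginal product is MP_L = 4·L^(-1/2).
A monopolist hires until marginal revenue product equals the wage: MR·MP_L = w.
At L, Q = 8·√L. Substituting and solving: (130 − 32·√L)·4·L^(-1/2) = 2 gives L = 16.

L* = 16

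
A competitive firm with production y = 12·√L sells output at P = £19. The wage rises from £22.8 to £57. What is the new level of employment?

From P·MP_L = w with MP_L = 6·L^(-1/2), the labor demand is L(w) = (114/w)^(2).
At w = 22.8: L = 25. At w = 57: L = 4.

L* = 4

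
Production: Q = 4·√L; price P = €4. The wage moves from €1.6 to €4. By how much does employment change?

From P·MP_L = w with MP_L = 2·L^(-1/2), the labor demand is L(w) = (8/w)^(2).
At w = 1.6: L = 25. At w = 4: L = 4.
ΔL = 4 − 25 = -21.

ΔL = -21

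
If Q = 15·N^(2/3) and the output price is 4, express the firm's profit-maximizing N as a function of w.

N(w) = 64000/w³

MP_N = (2/3)·15·N^(-1/3) = 10·N^(-1/3).
Setting P·MP_N = w: 40·N^(-1/3) = w.
Solving for N: N^(-1/3) = w/40, so N = (40/w)^(3).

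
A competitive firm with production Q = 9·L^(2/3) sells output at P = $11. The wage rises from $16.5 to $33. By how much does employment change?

ΔL = -56

From P·MP_L = w with MP_L = 6·L^(-1/3), the labor demand is L(w) = (66/w)^(3).
At w = 16.5: L = 64. At w = 33: L = 8.
ΔL = 8 − 64 = -56.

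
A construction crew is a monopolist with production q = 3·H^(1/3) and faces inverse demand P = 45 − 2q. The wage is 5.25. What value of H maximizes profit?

Marginal revenue from the inverse demand is MR = 45 − 4q.
The marginal product is MP_H = H^(-2/3).
A monopolist hires until marginal revenue product equals the wage: MR·MP_H = w.
At H, q = 3·H^(1/3). Substituting and solving: (45 − 12·H^(1/3))·H^(-2/3) = 5.25 gives H = 8.

H* = 8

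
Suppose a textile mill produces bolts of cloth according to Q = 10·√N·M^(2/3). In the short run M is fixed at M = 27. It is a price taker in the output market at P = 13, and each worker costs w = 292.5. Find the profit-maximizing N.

N* = 4

With M = 27, MP_N = (1/2)·10·N^(-1/2)·27^(2/3) = 45·N^(-1/2).
Profit maximization for a price taker requires P·MP_N = w: 13·45·N^(-1/2) = 292.5.
So N^(-1/2) = 0.5, which gives N = 4.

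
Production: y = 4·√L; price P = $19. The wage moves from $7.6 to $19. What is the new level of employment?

From P·MP_L = w with MP_L = 2·L^(-1/2), the labor demand is L(w) = (38/w)^(2).
At w = 7.6: L = 25. At w = 19: L = 4.

L* = 4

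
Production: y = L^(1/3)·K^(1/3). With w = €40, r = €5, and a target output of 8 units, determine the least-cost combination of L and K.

Cost minimization requires the marginal rate of technical substitution to equal the input-price ratio: MP_L/MP_K = w/r.
Here MP_L/MP_K = (1/3)·(K/L)/(1/3) = (K/L). Setting this equal to 40/5 = 8 gives K = 8L.
Substituting into y = 8: L^(1/3)·(8L)^(1/3) = 8.
Solving, L = 8 and K = 64.

L* = 8, K* = 64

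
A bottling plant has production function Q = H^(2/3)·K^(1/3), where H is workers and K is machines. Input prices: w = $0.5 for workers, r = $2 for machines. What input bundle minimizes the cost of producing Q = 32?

Cost minimization requires the marginal rate of technical substitution to equal the input-price ratio: MP_H/MP_K = w/r.
Here MP_H/MP_K = (2/3)·(K/H)/(1/3) = 2·(K/H). Setting this equal to 0.5/2 = 0.25 gives K = 0.125H.
Substituting into Q = 32: H^(2/3)·(0.125H)^(1/3) = 32.
Solving, H = 64 and K = 8.

H* = 64, K* = 8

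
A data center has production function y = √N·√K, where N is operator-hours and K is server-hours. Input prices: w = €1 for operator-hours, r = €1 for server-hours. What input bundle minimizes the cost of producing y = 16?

N* = 16, K* = 16

Cost minimization requires the marginal rate of technical substitution to equal the input-price ratio: MP_N/MP_K = w/r.
Here MP_N/MP_K = (1/2)·(K/N)/(1/2) = (K/N). Setting this equal to 1/1 = 1 gives K = N.
Substituting into y = 16: N^(1/2)·(N)^(1/2) = 16.
Solving, N = 16 and K = 16.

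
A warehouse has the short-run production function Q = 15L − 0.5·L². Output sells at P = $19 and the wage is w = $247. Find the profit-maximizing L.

The marginal product of L is MP_L = 15 − L.
A price-taking firm hires until the value of the marginal product equals the wage: P·MP_L = w, so 19·(15 − L) = 247.
Then 15 − L = 13, giving L = 2.

L* = 2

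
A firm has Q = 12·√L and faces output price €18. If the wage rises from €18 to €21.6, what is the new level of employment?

From P·MP_L = w with MP_L = 6·L^(-1/2), the labor demand is L(w) = (108/w)^(2).
At w = 18: L = 36. At w = 21.6: L = 25.

L* = 25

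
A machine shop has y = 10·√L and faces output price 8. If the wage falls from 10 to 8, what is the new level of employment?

L* = 25

From P·MP_L = w with MP_L = 5·L^(-1/2), the labor demand is L(w) = (40/w)^(2).
At w = 10: L = 16. At w = 8: L = 25.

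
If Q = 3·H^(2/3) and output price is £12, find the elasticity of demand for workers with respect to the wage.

MP_H = (2/3)·3·H^(-1/3), so P·MP_H = w gives 24·H^(-1/3) = w.
Solving, H(w) = (24/w)^(3). This is a constant-elasticity form: H ∝ w^(−3), so ε = −3.

ε = -3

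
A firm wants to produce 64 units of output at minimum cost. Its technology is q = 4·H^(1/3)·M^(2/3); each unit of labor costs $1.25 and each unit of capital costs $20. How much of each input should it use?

Cost minimization requires the marginal rate of technical substitution to equal the input-price ratio: MP_H/MP_M = w/r.
Here MP_H/MP_M = (1/3)·(M/H)/(2/3) = 0.5·(M/H). Setting this equal to 1.25/20 = 0.0625 gives M = 0.125H.
Substituting into q = 64: 4·H^(1/3)·(0.125H)^(2/3) = 64.
Solving, H = 64 and M = 8.

H* = 64, M* = 8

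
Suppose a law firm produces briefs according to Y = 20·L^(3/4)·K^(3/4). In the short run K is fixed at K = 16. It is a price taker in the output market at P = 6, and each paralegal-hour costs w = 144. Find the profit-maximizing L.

With K = 16, MP_L = (3/4)·20·L^(-1/4)·16^(3/4) = 120·L^(-1/4).
Profit maximization for a price taker requires P·MP_L = w: 6·120·L^(-1/4) = 144.
So L^(-1/4) = 0.2, which gives L = 625.

L* = 625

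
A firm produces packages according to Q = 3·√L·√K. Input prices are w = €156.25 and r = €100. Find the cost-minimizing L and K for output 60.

Cost minimization requires the marginal rate of technical substitution to equal the input-price ratio: MP_L/MP_K = w/r.
Here MP_L/MP_K = (1/2)·(K/L)/(1/2) = (K/L). Setting this equal to 156.25/100 = 1.5625 gives K = 1.5625L.
Substituting into Q = 60: 3·L^(1/2)·(1.5625L)^(1/2) = 60.
Solving, L = 16 and K = 25.

L* = 16, K* = 25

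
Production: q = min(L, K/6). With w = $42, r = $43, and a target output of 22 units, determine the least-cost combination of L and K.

With a fixed-proportions technology, the cost-minimizing bundle uses no slack in either input: L = K/6 = q.
So L = 22 and K = 6·22 = 132.

L* = 22, K* = 132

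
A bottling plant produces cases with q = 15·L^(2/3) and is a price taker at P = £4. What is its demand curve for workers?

L(w) = 64000/w³

MP_L = (2/3)·15·L^(-1/3) = 10·L^(-1/3).
Setting P·MP_L = w: 40·L^(-1/3) = w.
Solving for L: L^(-1/3) = w/40, so L = (40/w)^(3).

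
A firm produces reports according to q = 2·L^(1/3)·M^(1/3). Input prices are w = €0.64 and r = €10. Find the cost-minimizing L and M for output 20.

L* = 125, M* = 8

Cost minimization requires the marginal rate of technical substitution to equal the input-price ratio: MP_L/MP_M = w/r.
Here MP_L/MP_M = (1/3)·(M/L)/(1/3) = (M/L). Setting this equal to 0.64/10 = 0.064 gives M = 0.064L.
Substituting into q = 20: 2·L^(1/3)·(0.064L)^(1/3) = 20.
Solving, L = 125 and M = 8.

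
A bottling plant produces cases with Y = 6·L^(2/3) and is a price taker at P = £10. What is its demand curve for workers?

L(w) = 64000/w³

MP_L = (2/3)·6·L^(-1/3) = 4·L^(-1/3).
Setting P·MP_L = w: 40·L^(-1/3) = w.
Solving for L: L^(-1/3) = w/40, so L = (40/w)^(3).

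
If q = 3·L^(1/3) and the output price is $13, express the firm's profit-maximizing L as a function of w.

L(w) = (13/w)^(3/2)

MP_L = (1/3)·3·L^(-2/3) = L^(-2/3).
Setting P·MP_L = w: 13·L^(-2/3) = w.
Solving for L: L^(-2/3) = w/13, so L = (13/w)^(3/2).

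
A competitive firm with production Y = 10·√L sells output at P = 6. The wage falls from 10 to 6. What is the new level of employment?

From P·MP_L = w with MP_L = 5·L^(-1/2), the labor demand is L(w) = (30/w)^(2).
At w = 10: L = 9. At w = 6: L = 25.

L* = 25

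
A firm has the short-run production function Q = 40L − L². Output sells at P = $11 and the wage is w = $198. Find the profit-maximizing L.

L* = 11

The marginal product of L is MP_L = 40 − 2L.
A price-taking firm hires until the value of the marginal product equals the wage: P·MP_L = w, so 11·(40 − 2L) = 198.
Then 40 − 2L = 18, giving L = 11.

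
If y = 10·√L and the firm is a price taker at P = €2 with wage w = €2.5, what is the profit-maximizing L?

L* = 16

MP_L = (1/2)·10·L^(-1/2) = 5·L^(-1/2).
Profit maximization for a price taker requires P·MP_L = w: 2·5·L^(-1/2) = 2.5.
So L^(-1/2) = 0.25, which gives L = 16.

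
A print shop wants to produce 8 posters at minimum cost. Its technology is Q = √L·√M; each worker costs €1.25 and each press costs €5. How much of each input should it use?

Cost minimization requires the marginal rate of technical substitution to equal the input-price ratio: MP_L/MP_M = w/r.
Here MP_L/MP_M = (1/2)·(M/L)/(1/2) = (M/L). Setting this equal to 1.25/5 = 0.25 gives M = 0.25L.
Substituting into Q = 8: L^(1/2)·(0.25L)^(1/2) = 8.
Solving, L = 16 and M = 4.

L* = 16, M* = 4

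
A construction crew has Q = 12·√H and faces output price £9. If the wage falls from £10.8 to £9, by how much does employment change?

From P·MP_H = w with MP_H = 6·H^(-1/2), the labor demand is H(w) = (54/w)^(2).
At w = 10.8: H = 25. At w = 9: H = 36.
ΔH = 36 − 25 = 11.

ΔH = 11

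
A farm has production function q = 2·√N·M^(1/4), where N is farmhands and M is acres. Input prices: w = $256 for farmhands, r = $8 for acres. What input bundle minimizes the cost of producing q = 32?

N* = 16, M* = 256

Cost minimization requires the marginal rate of technical substitution to equal the input-price ratio: MP_N/MP_M = w/r.
Here MP_N/MP_M = (1/2)·(M/N)/(1/4) = 2·(M/N). Setting this equal to 256/8 = 32 gives M = 16N.
Substituting into q = 32: 2·N^(1/2)·(16N)^(1/4) = 32.
Solving, N = 16 and M = 256.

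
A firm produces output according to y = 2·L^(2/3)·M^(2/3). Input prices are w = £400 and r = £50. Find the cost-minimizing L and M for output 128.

L* = 8, M* = 64

Cost minimization requires the marginal rate of technical substitution to equal the input-price ratio: MP_L/MP_M = w/r.
Here MP_L/MP_M = (2/3)·(M/L)/(2/3) = (M/L). Setting this equal to 400/50 = 8 gives M = 8L.
Substituting into y = 128: 2·L^(2/3)·(8L)^(2/3) = 128.
Solving, L = 8 and M = 64.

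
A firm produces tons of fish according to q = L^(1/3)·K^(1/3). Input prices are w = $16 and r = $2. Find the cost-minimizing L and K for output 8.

L* = 8, K* = 64

Cost minimization requires the marginal rate of technical substitution to equal the input-price ratio: MP_L/MP_K = w/r.
Here MP_L/MP_K = (1/3)·(K/L)/(1/3) = (K/L). Setting this equal to 16/2 = 8 gives K = 8L.
Substituting into q = 8: L^(1/3)·(8L)^(1/3) = 8.
Solving, L = 8 and K = 64.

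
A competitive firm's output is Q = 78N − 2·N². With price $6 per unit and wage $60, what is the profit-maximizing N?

N* = 17

The marginal product of N is MP_N = 78 − 4N.
A price-taking firm hires until the value of the marginal product equals the wage: P·MP_N = w, so 6·(78 − 4N) = 60.
Then 78 − 4N = 10, giving N = 17.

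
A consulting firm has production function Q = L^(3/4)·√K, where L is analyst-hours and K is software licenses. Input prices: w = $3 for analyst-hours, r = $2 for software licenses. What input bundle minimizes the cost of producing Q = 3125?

Cost minimization requires the marginal rate of technical substitution to equal the input-price ratio: MP_L/MP_K = w/r.
Here MP_L/MP_K = (3/4)·(K/L)/(1/2) = 1.5·(K/L). Setting this equal to 3/2 = 1.5 gives K = L.
Substituting into Q = 3125: L^(3/4)·(L)^(1/2) = 3125.
Solving, L = 625 and K = 625.

L* = 625, K* = 625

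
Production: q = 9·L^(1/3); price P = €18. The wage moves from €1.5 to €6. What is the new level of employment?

From P·MP_L = w with MP_L = 3·L^(-2/3), the labor demand is L(w) = (54/w)^(3/2).
At w = 1.5: L = 216. At w = 6: L = 27.

L* = 27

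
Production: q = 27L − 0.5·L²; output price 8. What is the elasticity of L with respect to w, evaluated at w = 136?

From P·MP_L = w with MP_L = 27 − L, labor demand is L(w) = 27 − w/8.
dL/dw = −1/(8) = -0.125.
At w = 136, L = 10, so ε = (dL/dw)·(w/L) = (-0.125)·(136/10) = -1.7.

ε = -1.7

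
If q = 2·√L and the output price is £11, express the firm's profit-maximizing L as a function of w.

MP_L = (1/2)·2·L^(-1/2) = L^(-1/2).
Setting P·MP_L = w: 11·L^(-1/2) = w.
Solving for L: L^(-1/2) = w/11, so L = (11/w)^(2).

L(w) = 121/w²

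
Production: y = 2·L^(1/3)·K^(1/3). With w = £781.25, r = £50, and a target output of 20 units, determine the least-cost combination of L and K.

L* = 8, K* = 125

Cost minimization requires the marginal rate of technical substitution to equal the input-price ratio: MP_L/MP_K = w/r.
Here MP_L/MP_K = (1/3)·(K/L)/(1/3) = (K/L). Setting this equal to 781.25/50 = 15.625 gives K = 15.625L.
Substituting into y = 20: 2·L^(1/3)·(15.625L)^(1/3) = 20.
Solving, L = 8 and K = 125.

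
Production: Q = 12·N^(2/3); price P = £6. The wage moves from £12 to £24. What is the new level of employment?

From P·MP_N = w with MP_N = 8·N^(-1/3), the labor demand is N(w) = (48/w)^(3).
At w = 12: N = 64. At w = 24: N = 8.

N* = 8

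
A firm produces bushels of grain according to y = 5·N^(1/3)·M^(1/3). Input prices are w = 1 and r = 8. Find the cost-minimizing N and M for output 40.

Cost minimization requires the marginal rate of technical substitution to equal the input-price ratio: MP_N/MP_M = w/r.
Here MP_N/MP_M = (1/3)·(M/N)/(1/3) = (M/N). Setting this equal to 1/8 = 0.125 gives M = 0.125N.
Substituting into y = 40: 5·N^(1/3)·(0.125N)^(1/3) = 40.
Solving, N = 64 and M = 8.

N* = 64, M* = 8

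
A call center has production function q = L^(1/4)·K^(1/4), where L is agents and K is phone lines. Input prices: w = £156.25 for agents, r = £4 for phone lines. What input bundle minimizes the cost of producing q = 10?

L* = 16, K* = 625

Cost minimization requires the marginal rate of technical substitution to equal the input-price ratio: MP_L/MP_K = w/r.
Here MP_L/MP_K = (1/4)·(K/L)/(1/4) = (K/L). Setting this equal to 156.25/4 = 39.0625 gives K = 39.0625L.
Substituting into q = 10: L^(1/4)·(39.0625L)^(1/4) = 10.
Solving, L = 16 and K = 625.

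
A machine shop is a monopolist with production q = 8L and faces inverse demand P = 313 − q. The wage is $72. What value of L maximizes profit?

L* = 19

Marginal revenue from the inverse demand is MR = 313 − 2q.
The marginal product is MP_L = 8.
A monopolist hires until marginal revenue product equals the wage: MR·MP_L = w.
(313 − 16L)·8 = 72, so L = 19.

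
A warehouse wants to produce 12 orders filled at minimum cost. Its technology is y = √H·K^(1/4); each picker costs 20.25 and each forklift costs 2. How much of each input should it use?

Cost minimization requires the marginal rate of technical substitution to equal the input-price ratio: MP_H/MP_K = w/r.
Here MP_H/MP_K = (1/2)·(K/H)/(1/4) = 2·(K/H). Setting this equal to 20.25/2 = 10.125 gives K = 5.0625H.
Substituting into y = 12: H^(1/2)·(5.0625H)^(1/4) = 12.
Solving, H = 16 and K = 81.

H* = 16, K* = 81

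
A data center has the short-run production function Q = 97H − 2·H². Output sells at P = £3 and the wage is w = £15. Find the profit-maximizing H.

The marginal product of H is MP_H = 97 − 4H.
A price-taking firm hires until the value of the marginal product equals the wage: P·MP_H = w, so 3·(97 − 4H) = 15.
Then 97 − 4H = 5, giving H = 23.

H* = 23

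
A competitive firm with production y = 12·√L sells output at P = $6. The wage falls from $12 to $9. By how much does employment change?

ΔL = 7

From P·MP_L = w with MP_L = 6·L^(-1/2), the labor demand is L(w) = (36/w)^(2).
At w = 12: L = 9. At w = 9: L = 16.
ΔL = 16 − 9 = 7.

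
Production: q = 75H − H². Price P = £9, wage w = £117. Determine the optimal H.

The marginal product of H is MP_H = 75 − 2H.
A price-taking firm hires until the value of the marginal product equals the wage: P·MP_H = w, so 9·(75 − 2H) = 117.
Then 75 − 2H = 13, giving H = 31.

H* = 31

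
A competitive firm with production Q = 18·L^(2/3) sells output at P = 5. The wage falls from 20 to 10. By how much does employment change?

From P·MP_L = w with MP_L = 12·L^(-1/3), the labor demand is L(w) = (60/w)^(3).
At w = 20: L = 27. At w = 10: L = 216.
ΔL = 216 − 27 = 189.

ΔL = 189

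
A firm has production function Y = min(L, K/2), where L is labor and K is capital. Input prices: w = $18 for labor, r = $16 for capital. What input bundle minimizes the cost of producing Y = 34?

L* = 34, K* = 68

With a fixed-proportions technology, the cost-minimizing bundle uses no slack in either input: L = K/2 = Y.
So L = 34 and K = 2·34 = 68.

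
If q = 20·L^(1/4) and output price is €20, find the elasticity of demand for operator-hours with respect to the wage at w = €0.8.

MP_L = (1/4)·20·L^(-3/4), so P·MP_L = w gives 100·L^(-3/4) = w.
Solving, L(w) = (100/w)^(4/3). This is a constant-elasticity form: L ∝ w^(−4/3), so ε = −4/3.

ε = -4/3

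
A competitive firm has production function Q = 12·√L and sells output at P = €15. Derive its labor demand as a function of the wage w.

MP_L = (1/2)·12·L^(-1/2) = 6·L^(-1/2).
Setting P·MP_L = w: 90·L^(-1/2) = w.
Solving for L: L^(-1/2) = w/90, so L = (90/w)^(2).

L(w) = 8100/w²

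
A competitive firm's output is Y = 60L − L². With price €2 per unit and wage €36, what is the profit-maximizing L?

L* = 21

The marginal product of L is MP_L = 60 − 2L.
A price-taking firm hires until the value of the marginal product equals the wage: P·MP_L = w, so 2·(60 − 2L) = 36.
Then 60 − 2L = 18, giving L = 21.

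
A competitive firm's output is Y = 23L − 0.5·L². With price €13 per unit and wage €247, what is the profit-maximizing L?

The marginal product of L is MP_L = 23 − L.
A price-taking firm hires until the value of the marginal product equals the wage: P·MP_L = w, so 13·(23 − L) = 247.
Then 23 − L = 19, giving L = 4.

L* = 4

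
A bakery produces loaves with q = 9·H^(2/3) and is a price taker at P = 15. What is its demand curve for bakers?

H(w) = 729000/w³

MP_H = (2/3)·9·H^(-1/3) = 6·H^(-1/3).
Setting P·MP_H = w: 90·H^(-1/3) = w.
Solving for H: H^(-1/3) = w/90, so H = (90/w)^(3).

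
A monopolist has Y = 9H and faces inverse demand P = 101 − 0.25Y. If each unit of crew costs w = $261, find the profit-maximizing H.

H* = 16

Marginal revenue from the inverse demand is MR = 101 − 0.5Y.
The marginal product is MP_H = 9.
A monopolist hires until marginal revenue product equals the wage: MR·MP_H = w.
(101 − 4.5H)·9 = 261, so H = 16.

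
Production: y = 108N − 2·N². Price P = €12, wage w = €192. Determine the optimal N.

The marginal product of N is MP_N = 108 − 4N.
A price-taking firm hires until the value of the marginal product equals the wage: P·MP_N = w, so 12·(108 − 4N) = 192.
Then 108 − 4N = 16, giving N = 23.

N* = 23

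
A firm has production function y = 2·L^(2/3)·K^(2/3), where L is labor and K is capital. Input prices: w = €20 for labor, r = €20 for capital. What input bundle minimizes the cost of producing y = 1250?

Cost minimization requires the marginal rate of technical substitution to equal the input-price ratio: MP_L/MP_K = w/r.
Here MP_L/MP_K = (2/3)·(K/L)/(2/3) = (K/L). Setting this equal to 20/20 = 1 gives K = L.
Substituting into y = 1250: 2·L^(2/3)·(L)^(2/3) = 1250.
Solving, L = 125 and K = 125.

L* = 125, K* = 125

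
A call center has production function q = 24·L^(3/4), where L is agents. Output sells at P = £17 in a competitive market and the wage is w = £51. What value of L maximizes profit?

L* = 1296

MP_L = (3/4)·24·L^(-1/4) = 18·L^(-1/4).
Profit maximization for a price taker requires P·MP_L = w: 17·18·L^(-1/4) = 51.
So L^(-1/4) = 1/6, which gives L = 1296.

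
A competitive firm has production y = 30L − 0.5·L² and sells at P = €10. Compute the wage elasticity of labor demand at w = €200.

ε = -2

From P·MP_L = w with MP_L = 30 − L, labor demand is L(w) = 30 − w/10.
dL/dw = −1/(10) = -0.1.
At w = 200, L = 10, so ε = (dL/dw)·(w/L) = (-0.1)·(200/10) = -2.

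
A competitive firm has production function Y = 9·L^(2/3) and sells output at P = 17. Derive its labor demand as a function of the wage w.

MP_L = (2/3)·9·L^(-1/3) = 6·L^(-1/3).
Setting P·MP_L = w: 102·L^(-1/3) = w.
Solving for L: L^(-1/3) = w/102, so L = (102/w)^(3).

L(w) = 1061208/w³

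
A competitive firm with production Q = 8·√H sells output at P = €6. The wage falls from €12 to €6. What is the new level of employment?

From P·MP_H = w with MP_H = 4·H^(-1/2), the labor demand is H(w) = (24/w)^(2).
At w = 12: H = 4. At w = 6: H = 16.

H* = 16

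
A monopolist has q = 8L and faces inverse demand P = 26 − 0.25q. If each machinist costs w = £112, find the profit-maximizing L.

Marginal revenue from the inverse demand is MR = 26 − 0.5q.
The marginal product is MP_L = 8.
A monopolist hires until marginal revenue product equals the wage: MR·MP_L = w.
(26 − 4L)·8 = 112, so L = 3.

L* = 3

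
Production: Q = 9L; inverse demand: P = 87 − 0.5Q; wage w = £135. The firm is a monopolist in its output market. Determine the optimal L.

L* = 8

Marginal revenue from the inverse demand is MR = 87 − Q.
The marginal product is MP_L = 9.
A monopolist hires until marginal revenue product equals the wage: MR·MP_L = w.
(87 − 9L)·9 = 135, so L = 8.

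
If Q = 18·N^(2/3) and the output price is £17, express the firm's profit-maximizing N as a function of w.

MP_N = (2/3)·18·N^(-1/3) = 12·N^(-1/3).
Setting P·MP_N = w: 204·N^(-1/3) = w.
Solving for N: N^(-1/3) = w/204, so N = (204/w)^(3).

N(w) = 8489664/w³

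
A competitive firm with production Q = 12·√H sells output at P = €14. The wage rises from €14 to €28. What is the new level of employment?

From P·MP_H = w with MP_H = 6·H^(-1/2), the labor demand is H(w) = (84/w)^(2).
At w = 14: H = 36. At w = 28: H = 9.

H* = 9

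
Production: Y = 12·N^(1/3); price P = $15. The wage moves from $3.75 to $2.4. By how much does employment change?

From P·MP_N = w with MP_N = 4·N^(-2/3), the labor demand is N(w) = (60/w)^(3/2).
At w = 3.75: N = 64. At w = 2.4: N = 125.
ΔN = 125 − 64 = 61.

ΔN = 61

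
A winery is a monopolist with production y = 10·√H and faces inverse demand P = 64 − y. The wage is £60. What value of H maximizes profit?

Marginal revenue from the inverse demand is MR = 64 − 2y.
The marginal product is MP_H = 5·H^(-1/2).
A monopolist hires until marginal revenue product equals the wage: MR·MP_H = w.
At H, y = 10·√H. Substituting and solving: (64 − 20·√H)·5·H^(-1/2) = 60 gives H = 4.

H* = 4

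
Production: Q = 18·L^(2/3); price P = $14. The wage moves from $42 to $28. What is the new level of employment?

L* = 216

From P·MP_L = w with MP_L = 12·L^(-1/3), the labor demand is L(w) = (168/w)^(3).
At w = 42: L = 64. At w = 28: L = 216.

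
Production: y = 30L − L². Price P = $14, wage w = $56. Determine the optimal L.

L* = 13

The marginal product of L is MP_L = 30 − 2L.
A price-taking firm hires until the value of the marginal product equals the wage: P·MP_L = w, so 14·(30 − 2L) = 56.
Then 30 − 2L = 4, giving L = 13.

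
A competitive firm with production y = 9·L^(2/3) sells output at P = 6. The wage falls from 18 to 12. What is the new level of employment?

From P·MP_L = w with MP_L = 6·L^(-1/3), the labor demand is L(w) = (36/w)^(3).
At w = 18: L = 8. At w = 12: L = 27.

L* = 27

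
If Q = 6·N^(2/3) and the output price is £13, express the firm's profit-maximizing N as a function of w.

MP_N = (2/3)·6·N^(-1/3) = 4·N^(-1/3).
Setting P·MP_N = w: 52·N^(-1/3) = w.
Solving for N: N^(-1/3) = w/52, so N = (52/w)^(3).

N(w) = 140608/w³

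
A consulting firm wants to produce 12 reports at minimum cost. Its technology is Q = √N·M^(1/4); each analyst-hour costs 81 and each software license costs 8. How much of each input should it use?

N* = 16, M* = 81

Cost minimization requires the marginal rate of technical substitution to equal the input-price ratio: MP_N/MP_M = w/r.
Here MP_N/MP_M = (1/2)·(M/N)/(1/4) = 2·(M/N). Setting this equal to 81/8 = 10.125 gives M = 5.0625N.
Substituting into Q = 12: N^(1/2)·(5.0625N)^(1/4) = 12.
Solving, N = 16 and M = 81.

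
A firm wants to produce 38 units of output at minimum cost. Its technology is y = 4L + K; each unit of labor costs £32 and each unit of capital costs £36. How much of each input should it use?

The inputs are perfect substitutes, so the firm uses whichever has the lower cost per unit of output.
Cost per unit of output via L is 8; via K it is 36. L is cheaper.
Producing y = 38 with L alone: L = 9.5, K = 0.

L* = 9.5, K* = 0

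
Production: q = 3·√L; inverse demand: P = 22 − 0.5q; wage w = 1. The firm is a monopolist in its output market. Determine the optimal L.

Marginal revenue from the inverse demand is MR = 22 − q.
The marginal product is MP_L = 1.5·L^(-1/2).
A monopolist hires until marginal revenue product equals the wage: MR·MP_L = w.
At L, q = 3·√L. Substituting and solving: (22 − 3·√L)·1.5·L^(-1/2) = 1 gives L = 36.

L* = 36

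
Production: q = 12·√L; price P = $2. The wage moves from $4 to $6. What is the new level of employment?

From P·MP_L = w with MP_L = 6·L^(-1/2), the labor demand is L(w) = (12/w)^(2).
At w = 4: L = 9. At w = 6: L = 4.

L* = 4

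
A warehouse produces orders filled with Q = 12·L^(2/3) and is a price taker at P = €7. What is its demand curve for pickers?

MP_L = (2/3)·12·L^(-1/3) = 8·L^(-1/3).
Setting P·MP_L = w: 56·L^(-1/3) = w.
Solving for L: L^(-1/3) = w/56, so L = (56/w)^(3).

L(w) = 175616/w³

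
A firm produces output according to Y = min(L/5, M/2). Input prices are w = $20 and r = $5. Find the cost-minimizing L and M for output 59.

L* = 295, M* = 118

With a fixed-proportions technology, the cost-minimizing bundle uses no slack in either input: L/5 = M/2 = Y.
So L = 5·59 = 295 and M = 2·59 = 118.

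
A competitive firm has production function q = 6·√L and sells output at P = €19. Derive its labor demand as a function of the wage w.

L(w) = 3249/w²

MP_L = (1/2)·6·L^(-1/2) = 3·L^(-1/2).
Setting P·MP_L = w: 57·L^(-1/2) = w.
Solving for L: L^(-1/2) = w/57, so L = (57/w)^(2).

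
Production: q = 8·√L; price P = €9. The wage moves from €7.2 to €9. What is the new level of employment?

L* = 16

From P·MP_L = w with MP_L = 4·L^(-1/2), the labor demand is L(w) = (36/w)^(2).
At w = 7.2: L = 25. At w = 9: L = 16.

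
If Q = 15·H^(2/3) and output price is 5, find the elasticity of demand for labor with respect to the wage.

MP_H = (2/3)·15·H^(-1/3), so P·MP_H = w gives 50·H^(-1/3) = w.
Solving, H(w) = (50/w)^(3). This is a constant-elasticity form: H ∝ w^(−3), so ε = −3.

ε = -3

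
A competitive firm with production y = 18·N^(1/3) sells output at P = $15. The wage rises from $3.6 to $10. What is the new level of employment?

N* = 27

From P·MP_N = w with MP_N = 6·N^(-2/3), the labor demand is N(w) = (90/w)^(3/2).
At w = 3.6: N = 125. At w = 10: N = 27.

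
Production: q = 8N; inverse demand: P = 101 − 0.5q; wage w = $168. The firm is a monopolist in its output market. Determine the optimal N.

N* = 10

Marginal revenue from the inverse demand is MR = 101 − q.
The marginal product is MP_N = 8.
A monopolist hires until marginal revenue product equals the wage: MR·MP_N = w.
(101 − 8N)·8 = 168, so N = 10.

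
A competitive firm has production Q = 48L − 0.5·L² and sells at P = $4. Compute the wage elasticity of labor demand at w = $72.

ε = -0.6

From P·MP_L = w with MP_L = 48 − L, labor demand is L(w) = 48 − w/4.
dL/dw = −1/(4) = -0.25.
At w = 72, L = 30, so ε = (dL/dw)·(w/L) = (-0.25)·(72/30) = -0.6.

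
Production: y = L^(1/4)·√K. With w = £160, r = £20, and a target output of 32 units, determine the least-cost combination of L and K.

L* = 16, K* = 256

Cost minimization requires the marginal rate of technical substitution to equal the input-price ratio: MP_L/MP_K = w/r.
Here MP_L/MP_K = (1/4)·(K/L)/(1/2) = 0.5·(K/L). Setting this equal to 160/20 = 8 gives K = 16L.
Substituting into y = 32: L^(1/4)·(16L)^(1/2) = 32.
Solving, L = 16 and K = 256.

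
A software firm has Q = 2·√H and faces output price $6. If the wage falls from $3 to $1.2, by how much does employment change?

From P·MP_H = w with MP_H = H^(-1/2), the labor demand is H(w) = (6/w)^(2).
At w = 3: H = 4. At w = 1.2: H = 25.
ΔH = 25 − 4 = 21.

ΔH = 21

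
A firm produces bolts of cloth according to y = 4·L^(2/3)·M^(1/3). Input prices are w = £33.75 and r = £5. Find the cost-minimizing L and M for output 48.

L* = 8, M* = 27

Cost minimization requires the marginal rate of technical substitution to equal the input-price ratio: MP_L/MP_M = w/r.
Here MP_L/MP_M = (2/3)·(M/L)/(1/3) = 2·(M/L). Setting this equal to 33.75/5 = 6.75 gives M = 3.375L.
Substituting into y = 48: 4·L^(2/3)·(3.375L)^(1/3) = 48.
Solving, L = 8 and M = 27.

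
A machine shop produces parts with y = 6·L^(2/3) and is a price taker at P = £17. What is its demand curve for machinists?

MP_L = (2/3)·6·L^(-1/3) = 4·L^(-1/3).
Setting P·MP_L = w: 68·L^(-1/3) = w.
Solving for L: L^(-1/3) = w/68, so L = (68/w)^(3).

L(w) = 314432/w³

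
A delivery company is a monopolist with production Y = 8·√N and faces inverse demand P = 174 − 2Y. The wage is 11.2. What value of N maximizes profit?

Marginal revenue from the inverse demand is MR = 174 − 4Y.
The marginal product is MP_N = 4·N^(-1/2).
A monopolist hires until marginal revenue product equals the wage: MR·MP_N = w.
At N, Y = 8·√N. Substituting and solving: (174 − 32·√N)·4·N^(-1/2) = 11.2 gives N = 25.

N* = 25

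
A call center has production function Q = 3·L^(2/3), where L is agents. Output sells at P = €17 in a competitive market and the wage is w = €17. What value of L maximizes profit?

L* = 8

MP_L = (2/3)·3·L^(-1/3) = 2·L^(-1/3).
Profit maximization for a price taker requires P·MP_L = w: 17·2·L^(-1/3) = 17.
So L^(-1/3) = 0.5, which gives L = 8.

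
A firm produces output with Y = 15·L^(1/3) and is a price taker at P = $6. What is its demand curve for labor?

L(w) = (30/w)^(3/2)

MP_L = (1/3)·15·L^(-2/3) = 5·L^(-2/3).
Setting P·MP_L = w: 30·L^(-2/3) = w.
Solving for L: L^(-2/3) = w/30, so L = (30/w)^(3/2).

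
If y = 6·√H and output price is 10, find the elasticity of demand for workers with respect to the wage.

MP_H = (1/2)·6·H^(-1/2), so P·MP_H = w gives 30·H^(-1/2) = w.
Solving, H(w) = (30/w)^(2). This is a constant-elasticity form: H ∝ w^(−2), so ε = −2.

ε = -2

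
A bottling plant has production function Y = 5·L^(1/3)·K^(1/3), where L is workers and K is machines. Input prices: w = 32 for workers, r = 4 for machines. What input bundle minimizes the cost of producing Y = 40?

L* = 8, K* = 64

Cost minimization requires the marginal rate of technical substitution to equal the input-price ratio: MP_L/MP_K = w/r.
Here MP_L/MP_K = (1/3)·(K/L)/(1/3) = (K/L). Setting this equal to 32/4 = 8 gives K = 8L.
Substituting into Y = 40: 5·L^(1/3)·(8L)^(1/3) = 40.
Solving, L = 8 and K = 64.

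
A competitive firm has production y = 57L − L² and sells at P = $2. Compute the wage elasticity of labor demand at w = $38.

From P·MP_L = w with MP_L = 57 − 2L, labor demand is L(w) = (57 − w/2)/2.
dL/dw = −1/(4) = -0.25.
At w = 38, L = 19, so ε = (dL/dw)·(w/L) = (-0.25)·(38/19) = -0.5.

ε = -0.5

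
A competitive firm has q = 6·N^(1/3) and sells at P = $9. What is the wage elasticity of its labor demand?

MP_N = (1/3)·6·N^(-2/3), so P·MP_N = w gives 18·N^(-2/3) = w.
Solving, N(w) = (18/w)^(3/2). This is a constant-elasticity form: N ∝ w^(−3/2), so ε = −3/2.

ε = -1.5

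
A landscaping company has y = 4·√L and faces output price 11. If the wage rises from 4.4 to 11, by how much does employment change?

From P·MP_L = w with MP_L = 2·L^(-1/2), the labor demand is L(w) = (22/w)^(2).
At w = 4.4: L = 25. At w = 11: L = 4.
ΔL = 4 − 25 = -21.

ΔL = -21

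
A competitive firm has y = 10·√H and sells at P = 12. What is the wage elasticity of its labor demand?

ε = -2

MP_H = (1/2)·10·H^(-1/2), so P·MP_H = w gives 60·H^(-1/2) = w.
Solving, H(w) = (60/w)^(2). This is a constant-elasticity form: H ∝ w^(−2), so ε = −2.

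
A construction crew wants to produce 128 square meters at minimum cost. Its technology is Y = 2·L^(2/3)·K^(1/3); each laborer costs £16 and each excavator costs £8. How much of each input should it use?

Cost minimization requires the marginal rate of technical substitution to equal the input-price ratio: MP_L/MP_K = w/r.
Here MP_L/MP_K = (2/3)·(K/L)/(1/3) = 2·(K/L). Setting this equal to 16/8 = 2 gives K = L.
Substituting into Y = 128: 2·L^(2/3)·(L)^(1/3) = 128.
Solving, L = 64 and K = 64.

L* = 64, K* = 64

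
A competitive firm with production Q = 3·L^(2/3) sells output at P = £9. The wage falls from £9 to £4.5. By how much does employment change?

ΔL = 56

From P·MP_L = w with MP_L = 2·L^(-1/3), the labor demand is L(w) = (18/w)^(3).
At w = 9: L = 8. At w = 4.5: L = 64.
ΔL = 64 − 8 = 56.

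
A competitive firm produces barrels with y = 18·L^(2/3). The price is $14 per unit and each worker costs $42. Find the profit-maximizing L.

MP_L = (2/3)·18·L^(-1/3) = 12·L^(-1/3).
Profit maximization for a price taker requires P·MP_L = w: 14·12·L^(-1/3) = 42.
So L^(-1/3) = 0.25, which gives L = 64.

L* = 64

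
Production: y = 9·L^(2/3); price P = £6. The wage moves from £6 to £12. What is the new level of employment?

L* = 27

From P·MP_L = w with MP_L = 6·L^(-1/3), the labor demand is L(w) = (36/w)^(3).
At w = 6: L = 216. At w = 12: L = 27.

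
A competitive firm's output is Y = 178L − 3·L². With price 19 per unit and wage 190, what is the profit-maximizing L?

L* = 28

The marginal product of L is MP_L = 178 − 6L.
A price-taking firm hires until the value of the marginal product equals the wage: P·MP_L = w, so 19·(178 − 6L) = 190.
Then 178 − 6L = 10, giving L = 28.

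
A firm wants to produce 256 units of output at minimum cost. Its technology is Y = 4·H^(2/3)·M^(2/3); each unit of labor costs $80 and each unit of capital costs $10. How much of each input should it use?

Cost minimization requires the marginal rate of technical substitution to equal the input-price ratio: MP_H/MP_M = w/r.
Here MP_H/MP_M = (2/3)·(M/H)/(2/3) = (M/H). Setting this equal to 80/10 = 8 gives M = 8H.
Substituting into Y = 256: 4·H^(2/3)·(8H)^(2/3) = 256.
Solving, H = 8 and M = 64.

H* = 8, M* = 64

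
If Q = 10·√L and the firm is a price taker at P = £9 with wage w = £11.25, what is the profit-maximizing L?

MP_L = (1/2)·10·L^(-1/2) = 5·L^(-1/2).
Profit maximization for a price taker requires P·MP_L = w: 9·5·L^(-1/2) = 11.25.
So L^(-1/2) = 0.25, which gives L = 16.

L* = 16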